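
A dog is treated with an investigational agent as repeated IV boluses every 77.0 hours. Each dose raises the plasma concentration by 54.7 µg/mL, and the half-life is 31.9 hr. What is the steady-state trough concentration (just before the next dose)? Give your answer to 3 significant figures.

12.6 µg/mL

k = ln 2 / 31.9 = 0.02173 hr⁻¹
Fraction remaining after one interval: e^(−kτ) = e^(−0.02173 × 77.0) = 0.1877
R = 1 / (1 − 0.1877) = 1.231
Css,max = 54.7 × 1.231 = 67.34 µg/mL
Css,min = Css,max × e^(−kτ) = 67.34 × 0.1877 ≈ 12.6 µg/mL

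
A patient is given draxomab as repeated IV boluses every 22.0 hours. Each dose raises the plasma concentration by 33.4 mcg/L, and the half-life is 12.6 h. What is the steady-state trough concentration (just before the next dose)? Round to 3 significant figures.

k = ln 2 / 12.6 = 0.05501 h⁻¹
Fraction remaining after one interval: e^(−kτ) = e^(−0.05501 × 22.0) = 0.2981
R = 1 / (1 − 0.2981) = 1.425
Css,max = 33.4 × 1.425 = 47.59 mcg/L
Css,min = Css,max × e^(−kτ) = 47.59 × 0.2981 ≈ 14.2 mcg/L

14.2 mcg/L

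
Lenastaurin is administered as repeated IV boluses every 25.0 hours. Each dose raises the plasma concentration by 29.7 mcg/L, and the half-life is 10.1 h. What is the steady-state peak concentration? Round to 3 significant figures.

k = ln 2 / 10.1 = 0.06863 h⁻¹
Fraction remaining after one interval: e^(−kτ) = e^(−0.06863 × 25.0) = 0.1798
R = 1 / (1 − 0.1798) = 1.219
Css,max = 29.7 × 1.219 ≈ 36.2 mcg/L

36.2 mcg/L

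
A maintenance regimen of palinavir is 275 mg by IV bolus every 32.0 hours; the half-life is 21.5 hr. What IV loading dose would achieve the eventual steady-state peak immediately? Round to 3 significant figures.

k = ln 2 / 21.5 = 0.03224 hr⁻¹
Accumulation ratio R = 1 / (1 − e^(−kτ)) = 1 / (1 − e^(−0.03224×32.0)) = 1 / (1 − 0.3564) = 1.554
Loading dose = maintenance dose × R = 275 × 1.554 ≈ 427 mg

427 mg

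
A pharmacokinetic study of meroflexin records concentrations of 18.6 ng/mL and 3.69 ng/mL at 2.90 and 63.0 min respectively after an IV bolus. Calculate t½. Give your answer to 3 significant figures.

k = ln(C₁/C₂) / (t₂ − t₁) = ln(18.6/3.69) / (63.0 − 2.90)
  = 1.618 / 60.10 = 0.02691 min⁻¹
t½ = ln 2 / k = ln 2 / 0.02691 ≈ 25.8 minutes

25.8 minutes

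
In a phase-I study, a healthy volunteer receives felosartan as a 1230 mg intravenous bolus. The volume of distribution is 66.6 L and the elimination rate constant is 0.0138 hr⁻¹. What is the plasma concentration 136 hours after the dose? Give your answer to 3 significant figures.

2.83 mg/L

C₀ = dose / V = 1230 / 66.6 = 18.47 mg/L
C(t) = C₀ e^(−kt) = 18.47 × e^(−0.01380 × 136) = 18.47 × e^(−1.877) = 18.47 × 0.1531 ≈ 2.83 mg/L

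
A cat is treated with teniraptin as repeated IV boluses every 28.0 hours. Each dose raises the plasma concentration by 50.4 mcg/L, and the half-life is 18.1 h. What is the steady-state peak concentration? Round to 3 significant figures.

k = ln 2 / 18.1 = 0.03830 h⁻¹
Fraction remaining after one interval: e^(−kτ) = e^(−0.03830 × 28.0) = 0.3422
R = 1 / (1 − 0.3422) = 1.520
Css,max = 50.4 × 1.520 ≈ 76.6 mcg/L

76.6 mcg/L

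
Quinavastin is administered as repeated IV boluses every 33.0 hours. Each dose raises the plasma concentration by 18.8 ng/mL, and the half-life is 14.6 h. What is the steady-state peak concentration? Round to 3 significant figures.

k = ln 2 / 14.6 = 0.04748 h⁻¹
Fraction remaining after one interval: e^(−kτ) = e^(−0.04748 × 33.0) = 0.2087
R = 1 / (1 − 0.2087) = 1.264
Css,max = 18.8 × 1.264 ≈ 23.8 ng/mL

23.8 ng/mL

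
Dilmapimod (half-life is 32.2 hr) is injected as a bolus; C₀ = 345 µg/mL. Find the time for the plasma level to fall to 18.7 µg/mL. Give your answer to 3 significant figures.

k = ln 2 / 32.2 = 0.02153 hr⁻¹
C(t) = C₀ e^(−kt)  ⇒  t = ln(C₀/C) / k
t = ln(345/18.7) / 0.02153 = 2.915 / 0.02153 ≈ 135 hours

135 hours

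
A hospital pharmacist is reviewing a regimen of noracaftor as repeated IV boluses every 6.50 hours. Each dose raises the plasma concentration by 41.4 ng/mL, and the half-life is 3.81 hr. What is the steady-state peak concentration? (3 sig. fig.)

59.7 ng/mL

k = ln 2 / 3.81 = 0.1819 hr⁻¹
Fraction remaining after one interval: e^(−kτ) = e^(−0.1819 × 6.50) = 0.3065
R = 1 / (1 − 0.3065) = 1.442
Css,max = 41.4 × 1.442 ≈ 59.7 ng/mL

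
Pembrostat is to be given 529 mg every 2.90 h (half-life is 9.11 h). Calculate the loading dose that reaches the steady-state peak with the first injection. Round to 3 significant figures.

k = ln 2 / 9.11 = 0.07609 h⁻¹
Accumulation ratio R = 1 / (1 − e^(−kτ)) = 1 / (1 − e^(−0.07609×2.90)) = 1 / (1 − 0.8020) = 5.050
Loading dose = maintenance dose × R = 529 × 5.050 ≈ 2670 mg

2670 mg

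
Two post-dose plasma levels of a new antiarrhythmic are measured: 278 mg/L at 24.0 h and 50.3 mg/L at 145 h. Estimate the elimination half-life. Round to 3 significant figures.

49.1 hours

k = ln(C₁/C₂) / (t₂ − t₁) = ln(278/50.3) / (145 − 24.0)
  = 1.710 / 121.0 = 0.01413 h⁻¹
t½ = ln 2 / k = ln 2 / 0.01413 ≈ 49.1 hours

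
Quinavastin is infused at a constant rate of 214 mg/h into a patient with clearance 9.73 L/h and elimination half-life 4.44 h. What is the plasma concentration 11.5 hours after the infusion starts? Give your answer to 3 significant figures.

Css = rate / CL = 214 / 9.73 = 21.99 mg/L
k = ln 2 / 4.44 = 0.1561 h⁻¹
C(t) = Css (1 − e^(−kt)) = 21.99 × (1 − e^(−1.795)) = 21.99 × 0.8339 ≈ 18.3 mg/L

18.3 mg/L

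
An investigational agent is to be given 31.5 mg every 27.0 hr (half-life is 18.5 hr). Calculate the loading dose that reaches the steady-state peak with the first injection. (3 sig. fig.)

49.5 mg

k = ln 2 / 18.5 = 0.03747 hr⁻¹
Accumulation ratio R = 1 / (1 − e^(−kτ)) = 1 / (1 − e^(−0.03747×27.0)) = 1 / (1 − 0.3636) = 1.571
Loading dose = maintenance dose × R = 31.5 × 1.571 ≈ 49.5 mg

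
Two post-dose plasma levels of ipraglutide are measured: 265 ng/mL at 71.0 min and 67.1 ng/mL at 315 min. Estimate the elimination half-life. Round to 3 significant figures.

k = ln(C₁/C₂) / (t₂ − t₁) = ln(265/67.1) / (315 − 71.0)
  = 1.374 / 244.0 = 0.005629 min⁻¹
t½ = ln 2 / k = ln 2 / 0.005629 ≈ 123 minutes

123 minutes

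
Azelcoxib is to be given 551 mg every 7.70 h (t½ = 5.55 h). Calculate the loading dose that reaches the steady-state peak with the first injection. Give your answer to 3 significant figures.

k = ln 2 / 5.55 = 0.1249 h⁻¹
Accumulation ratio R = 1 / (1 − e^(−kτ)) = 1 / (1 − e^(−0.1249×7.70)) = 1 / (1 − 0.3823) = 1.619
Loading dose = maintenance dose × R = 551 × 1.619 ≈ 892 mg

892 mg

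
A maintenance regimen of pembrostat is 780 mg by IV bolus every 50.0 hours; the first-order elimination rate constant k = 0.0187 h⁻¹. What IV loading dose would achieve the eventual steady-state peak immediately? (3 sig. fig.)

1280 mg

Accumulation ratio R = 1 / (1 − e^(−kτ)) = 1 / (1 − e^(−0.01870×50.0)) = 1 / (1 − 0.3926) = 1.646
Loading dose = maintenance dose × R = 780 × 1.646 ≈ 1280 mg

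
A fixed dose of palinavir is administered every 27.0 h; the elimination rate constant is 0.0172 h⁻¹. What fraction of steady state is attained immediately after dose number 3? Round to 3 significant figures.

f_n = 1 − e^(−nkτ) = 1 − e^(−3 × 0.01720 × 27.0) = 1 − e^(−1.393) = 1 − 0.2483 ≈ 0.752

0.752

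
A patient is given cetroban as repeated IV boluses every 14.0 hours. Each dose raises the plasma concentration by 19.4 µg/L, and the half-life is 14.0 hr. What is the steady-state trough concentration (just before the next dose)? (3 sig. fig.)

k = ln 2 / 14.0 = 0.04951 hr⁻¹
Fraction remaining after one interval: e^(−kτ) = e^(−0.04951 × 14.0) = 0.5000
R = 1 / (1 − 0.5000) = 2.000
Css,max = 19.4 × 2.000 = 38.80 µg/L
Css,min = Css,max × e^(−kτ) = 38.80 × 0.5000 ≈ 19.4 µg/L

19.4 µg/L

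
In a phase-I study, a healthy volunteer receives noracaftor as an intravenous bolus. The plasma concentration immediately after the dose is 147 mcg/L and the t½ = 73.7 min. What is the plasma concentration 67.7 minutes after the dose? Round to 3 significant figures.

k = ln 2 / 73.7 = 0.009405 min⁻¹
67.7 min is 0.9186 half-lives, so C = 147 × (1/2)^0.9186 = 147 × 0.5290 ≈ 77.8 mcg/L

77.8 mcg/L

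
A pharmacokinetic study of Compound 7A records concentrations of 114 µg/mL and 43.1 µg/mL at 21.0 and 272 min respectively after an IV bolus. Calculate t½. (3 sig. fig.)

k = ln(C₁/C₂) / (t₂ − t₁) = ln(114/43.1) / (272 − 21.0)
  = 0.9727 / 251.0 = 0.003875 min⁻¹
t½ = ln 2 / k = ln 2 / 0.003875 ≈ 179 minutes

179 minutes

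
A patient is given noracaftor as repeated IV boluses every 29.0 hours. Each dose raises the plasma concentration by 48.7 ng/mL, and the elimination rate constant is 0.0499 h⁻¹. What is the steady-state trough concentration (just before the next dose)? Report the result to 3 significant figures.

Fraction remaining after one interval: e^(−kτ) = e^(−0.04990 × 29.0) = 0.2353
R = 1 / (1 − 0.2353) = 1.308
Css,max = 48.7 × 1.308 = 63.68 ng/mL
Css,min = Css,max × e^(−kτ) = 63.68 × 0.2353 ≈ 15.0 ng/mL

15.0 ng/mL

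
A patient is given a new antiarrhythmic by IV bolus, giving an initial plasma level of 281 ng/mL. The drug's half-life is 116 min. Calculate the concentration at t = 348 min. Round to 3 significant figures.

35.1 ng/mL

k = ln 2 / 116 = 0.005975 min⁻¹
348 min is 3.000 half-lives, so C = 281 × (1/2)^3.000 = 281 × 0.1250 ≈ 35.1 ng/mL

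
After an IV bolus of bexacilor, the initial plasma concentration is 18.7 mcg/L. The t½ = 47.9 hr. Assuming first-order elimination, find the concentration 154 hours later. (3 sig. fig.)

k = ln 2 / 47.9 = 0.01447 hr⁻¹
C(t) = C₀ e^(−kt) = 18.7 × e^(−0.01447 × 154) = 18.7 × e^(−2.228) = 18.7 × 0.1077 ≈ 2.01 mcg/L

2.01 mcg/L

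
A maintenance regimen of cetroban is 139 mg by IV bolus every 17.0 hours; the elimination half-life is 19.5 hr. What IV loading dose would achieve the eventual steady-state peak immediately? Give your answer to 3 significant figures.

306 mg

k = ln 2 / 19.5 = 0.03555 hr⁻¹
Accumulation ratio R = 1 / (1 − e^(−kτ)) = 1 / (1 − e^(−0.03555×17.0)) = 1 / (1 − 0.5465) = 2.205
Loading dose = maintenance dose × R = 139 × 2.205 ≈ 306 mg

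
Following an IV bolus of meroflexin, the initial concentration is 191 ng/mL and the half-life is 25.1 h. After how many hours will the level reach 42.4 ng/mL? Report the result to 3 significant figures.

k = ln 2 / 25.1 = 0.02762 h⁻¹
C(t) = C₀ e^(−kt)  ⇒  t = ln(C₀/C) / k
t = ln(191/42.4) / 0.02762 = 1.505 / 0.02762 ≈ 54.5 hours

54.5 hours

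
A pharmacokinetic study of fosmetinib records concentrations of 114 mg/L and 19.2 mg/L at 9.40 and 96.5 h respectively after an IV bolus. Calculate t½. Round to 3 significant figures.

k = ln(C₁/C₂) / (t₂ − t₁) = ln(114/19.2) / (96.5 − 9.40)
  = 1.781 / 87.10 = 0.02045 h⁻¹
t½ = ln 2 / k = ln 2 / 0.02045 ≈ 33.9 hours

33.9 hours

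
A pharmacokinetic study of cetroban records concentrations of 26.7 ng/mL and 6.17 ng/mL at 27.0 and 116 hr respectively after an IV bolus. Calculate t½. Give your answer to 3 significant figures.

42.1 hours

k = ln(C₁/C₂) / (t₂ − t₁) = ln(26.7/6.17) / (116 − 27.0)
  = 1.465 / 89.00 = 0.01646 hr⁻¹
t½ = ln 2 / k = ln 2 / 0.01646 ≈ 42.1 hours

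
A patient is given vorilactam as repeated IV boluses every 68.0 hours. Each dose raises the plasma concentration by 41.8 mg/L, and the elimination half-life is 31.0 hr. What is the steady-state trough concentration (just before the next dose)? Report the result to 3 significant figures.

11.7 mg/L

k = ln 2 / 31.0 = 0.02236 hr⁻¹
Fraction remaining after one interval: e^(−kτ) = e^(−0.02236 × 68.0) = 0.2186
R = 1 / (1 − 0.2186) = 1.280
Css,max = 41.8 × 1.280 = 53.49 mg/L
Css,min = Css,max × e^(−kτ) = 53.49 × 0.2186 ≈ 11.7 mg/L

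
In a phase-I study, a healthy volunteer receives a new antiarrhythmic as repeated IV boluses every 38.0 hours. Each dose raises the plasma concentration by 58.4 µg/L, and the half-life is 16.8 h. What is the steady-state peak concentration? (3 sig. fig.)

k = ln 2 / 16.8 = 0.04126 h⁻¹
Fraction remaining after one interval: e^(−kτ) = e^(−0.04126 × 38.0) = 0.2085
R = 1 / (1 − 0.2085) = 1.263
Css,max = 58.4 × 1.263 ≈ 73.8 µg/L

73.8 µg/L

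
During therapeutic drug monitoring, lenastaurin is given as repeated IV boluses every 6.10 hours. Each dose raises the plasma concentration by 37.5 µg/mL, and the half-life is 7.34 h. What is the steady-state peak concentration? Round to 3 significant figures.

85.6 µg/mL

k = ln 2 / 7.34 = 0.09443 h⁻¹
Fraction remaining after one interval: e^(−kτ) = e^(−0.09443 × 6.10) = 0.5621
R = 1 / (1 − 0.5621) = 2.284
Css,max = 37.5 × 2.284 ≈ 85.6 µg/mL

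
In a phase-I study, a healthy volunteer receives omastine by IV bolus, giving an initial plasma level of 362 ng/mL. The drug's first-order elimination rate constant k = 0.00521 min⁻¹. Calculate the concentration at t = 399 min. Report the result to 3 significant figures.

45.3 ng/mL

C(t) = C₀ e^(−kt) = 362 × e^(−0.005210 × 399) = 362 × e^(−2.079) = 362 × 0.1251 ≈ 45.3 ng/mL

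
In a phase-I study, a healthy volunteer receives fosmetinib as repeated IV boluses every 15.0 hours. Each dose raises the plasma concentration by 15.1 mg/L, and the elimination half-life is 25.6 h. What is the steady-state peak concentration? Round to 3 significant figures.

45.2 mg/L

k = ln 2 / 25.6 = 0.02708 h⁻¹
Fraction remaining after one interval: e^(−kτ) = e^(−0.02708 × 15.0) = 0.6662
R = 1 / (1 − 0.6662) = 2.996
Css,max = 15.1 × 2.996 ≈ 45.2 mg/L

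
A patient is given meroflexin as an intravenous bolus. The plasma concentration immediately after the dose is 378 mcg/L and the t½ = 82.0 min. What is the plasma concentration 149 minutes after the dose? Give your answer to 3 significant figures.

107 mcg/L

k = ln 2 / 82.0 = 0.008453 min⁻¹
149 min is 1.817 half-lives, so C = 378 × (1/2)^1.817 = 378 × 0.2838 ≈ 107 mcg/L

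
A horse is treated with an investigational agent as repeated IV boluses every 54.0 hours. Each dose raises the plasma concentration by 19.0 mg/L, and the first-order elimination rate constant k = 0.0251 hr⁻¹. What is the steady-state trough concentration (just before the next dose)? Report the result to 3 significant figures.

Fraction remaining after one interval: e^(−kτ) = e^(−0.02510 × 54.0) = 0.2578
R = 1 / (1 − 0.2578) = 1.347
Css,max = 19.0 × 1.347 = 25.60 mg/L
Css,min = Css,max × e^(−kτ) = 25.60 × 0.2578 ≈ 6.60 mg/L

6.60 mg/L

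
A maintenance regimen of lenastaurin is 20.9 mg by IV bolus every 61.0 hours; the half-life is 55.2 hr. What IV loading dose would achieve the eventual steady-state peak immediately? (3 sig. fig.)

39.1 mg

k = ln 2 / 55.2 = 0.01256 hr⁻¹
Accumulation ratio R = 1 / (1 − e^(−kτ)) = 1 / (1 − e^(−0.01256×61.0)) = 1 / (1 − 0.4649) = 1.869
Loading dose = maintenance dose × R = 20.9 × 1.869 ≈ 39.1 mg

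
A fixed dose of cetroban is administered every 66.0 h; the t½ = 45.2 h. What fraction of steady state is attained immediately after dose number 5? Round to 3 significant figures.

0.994

k = ln 2 / 45.2 = 0.01534 h⁻¹
f_n = 1 − e^(−nkτ) = 1 − e^(−5 × 0.01534 × 66.0) = 1 − e^(−5.061) = 1 − 0.006342 ≈ 0.994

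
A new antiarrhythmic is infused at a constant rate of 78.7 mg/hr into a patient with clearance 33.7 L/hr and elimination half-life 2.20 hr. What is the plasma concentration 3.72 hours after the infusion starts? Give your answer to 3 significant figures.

Css = rate / CL = 78.7 / 33.7 = 2.335 µg/mL
k = ln 2 / 2.20 = 0.3151 hr⁻¹
C(t) = Css (1 − e^(−kt)) = 2.335 × (1 − e^(−1.172)) = 2.335 × 0.6903 ≈ 1.61 µg/mL

1.61 µg/mL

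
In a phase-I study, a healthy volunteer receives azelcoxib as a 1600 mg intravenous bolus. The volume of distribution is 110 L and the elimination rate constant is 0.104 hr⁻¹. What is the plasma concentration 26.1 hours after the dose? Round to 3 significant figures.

C₀ = dose / V = 1600 / 110 = 14.55 mg/L
C(t) = C₀ e^(−kt) = 14.55 × e^(−0.1040 × 26.1) = 14.55 × e^(−2.714) = 14.55 × 0.06624 ≈ 0.964 mg/L

0.964 mg/L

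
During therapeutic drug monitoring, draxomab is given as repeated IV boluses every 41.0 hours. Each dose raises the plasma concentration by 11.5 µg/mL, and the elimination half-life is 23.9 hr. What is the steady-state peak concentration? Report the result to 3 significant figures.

k = ln 2 / 23.9 = 0.02900 hr⁻¹
Fraction remaining after one interval: e^(−kτ) = e^(−0.02900 × 41.0) = 0.3045
R = 1 / (1 − 0.3045) = 1.438
Css,max = 11.5 × 1.438 ≈ 16.5 µg/mL

16.5 µg/mL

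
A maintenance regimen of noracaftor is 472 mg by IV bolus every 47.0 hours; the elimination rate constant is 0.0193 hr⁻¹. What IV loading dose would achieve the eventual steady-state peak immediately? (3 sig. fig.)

792 mg

Accumulation ratio R = 1 / (1 − e^(−kτ)) = 1 / (1 − e^(−0.01930×47.0)) = 1 / (1 − 0.4037) = 1.677
Loading dose = maintenance dose × R = 472 × 1.677 ≈ 792 mg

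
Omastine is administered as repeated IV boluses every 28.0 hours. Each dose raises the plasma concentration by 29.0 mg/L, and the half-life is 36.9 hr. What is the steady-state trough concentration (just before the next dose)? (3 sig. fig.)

k = ln 2 / 36.9 = 0.01878 hr⁻¹
Fraction remaining after one interval: e^(−kτ) = e^(−0.01878 × 28.0) = 0.5910
R = 1 / (1 − 0.5910) = 2.445
Css,max = 29.0 × 2.445 = 70.90 mg/L
Css,min = Css,max × e^(−kτ) = 70.90 × 0.5910 ≈ 41.9 mg/L

41.9 mg/L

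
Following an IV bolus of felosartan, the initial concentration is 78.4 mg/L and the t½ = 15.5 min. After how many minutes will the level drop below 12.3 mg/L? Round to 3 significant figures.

41.4 minutes

k = ln 2 / 15.5 = 0.04472 min⁻¹
C(t) = C₀ e^(−kt)  ⇒  t = ln(C₀/C) / k
t = ln(78.4/12.3) / 0.04472 = 1.852 / 0.04472 ≈ 41.4 minutes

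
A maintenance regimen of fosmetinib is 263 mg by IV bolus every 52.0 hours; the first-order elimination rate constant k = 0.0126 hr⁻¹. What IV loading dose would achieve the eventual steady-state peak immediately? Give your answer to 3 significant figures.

547 mg

Accumulation ratio R = 1 / (1 − e^(−kτ)) = 1 / (1 − e^(−0.01260×52.0)) = 1 / (1 − 0.5193) = 2.080
Loading dose = maintenance dose × R = 263 × 2.080 ≈ 547 mg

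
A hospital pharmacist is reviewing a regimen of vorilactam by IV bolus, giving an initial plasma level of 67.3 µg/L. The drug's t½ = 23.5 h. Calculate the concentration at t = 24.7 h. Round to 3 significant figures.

32.5 µg/L

k = ln 2 / 23.5 = 0.02950 h⁻¹
C(t) = C₀ e^(−kt) = 67.3 × e^(−0.02950 × 24.7) = 67.3 × e^(−0.7285) = 67.3 × 0.4826 ≈ 32.5 µg/L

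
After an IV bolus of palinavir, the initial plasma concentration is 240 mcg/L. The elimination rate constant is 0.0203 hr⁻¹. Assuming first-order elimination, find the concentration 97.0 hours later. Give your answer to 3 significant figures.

C(t) = C₀ e^(−kt) = 240 × e^(−0.02030 × 97.0) = 240 × e^(−1.969) = 240 × 0.1396 ≈ 33.5 mcg/L

33.5 mcg/L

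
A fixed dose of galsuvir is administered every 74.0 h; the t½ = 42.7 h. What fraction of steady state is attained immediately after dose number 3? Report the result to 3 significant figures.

0.973

k = ln 2 / 42.7 = 0.01623 h⁻¹
f_n = 1 − e^(−nkτ) = 1 − e^(−3 × 0.01623 × 74.0) = 1 − e^(−3.604) = 1 − 0.02722 ≈ 0.973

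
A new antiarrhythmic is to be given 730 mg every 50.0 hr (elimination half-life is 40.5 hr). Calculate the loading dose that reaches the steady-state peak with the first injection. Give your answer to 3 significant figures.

k = ln 2 / 40.5 = 0.01711 hr⁻¹
Accumulation ratio R = 1 / (1 − e^(−kτ)) = 1 / (1 − e^(−0.01711×50.0)) = 1 / (1 − 0.4250) = 1.739
Loading dose = maintenance dose × R = 730 × 1.739 ≈ 1270 mg

1270 mg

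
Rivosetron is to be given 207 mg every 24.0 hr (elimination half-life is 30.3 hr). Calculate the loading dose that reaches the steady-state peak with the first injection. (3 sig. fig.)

k = ln 2 / 30.3 = 0.02288 hr⁻¹
Accumulation ratio R = 1 / (1 − e^(−kτ)) = 1 / (1 − e^(−0.02288×24.0)) = 1 / (1 − 0.5775) = 2.367
Loading dose = maintenance dose × R = 207 × 2.367 ≈ 490 mg

490 mg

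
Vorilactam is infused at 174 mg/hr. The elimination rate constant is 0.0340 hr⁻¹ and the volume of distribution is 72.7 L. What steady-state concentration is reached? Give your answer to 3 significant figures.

CL = k · V = 0.0340 × 72.7 = 2.472 L/hr
Css = rate / CL = 174 / 2.472 ≈ 70.4 mg/L

70.4 mg/L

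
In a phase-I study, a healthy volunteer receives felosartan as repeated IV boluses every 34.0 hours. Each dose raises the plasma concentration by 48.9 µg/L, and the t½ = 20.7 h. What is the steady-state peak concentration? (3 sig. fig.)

k = ln 2 / 20.7 = 0.03349 h⁻¹
Fraction remaining after one interval: e^(−kτ) = e^(−0.03349 × 34.0) = 0.3203
R = 1 / (1 − 0.3203) = 1.471
Css,max = 48.9 × 1.471 ≈ 71.9 µg/L

71.9 µg/L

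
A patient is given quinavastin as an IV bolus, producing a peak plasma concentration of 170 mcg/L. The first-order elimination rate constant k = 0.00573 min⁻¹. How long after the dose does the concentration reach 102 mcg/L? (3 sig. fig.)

C(t) = C₀ e^(−kt)  ⇒  t = ln(C₀/C) / k
t = ln(170/102) / 0.005730 = 0.5108 / 0.005730 ≈ 89.1 minutes

89.1 minutes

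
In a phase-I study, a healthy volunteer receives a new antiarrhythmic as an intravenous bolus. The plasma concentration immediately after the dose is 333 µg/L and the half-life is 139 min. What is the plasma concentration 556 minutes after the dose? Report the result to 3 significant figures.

k = ln 2 / 139 = 0.004987 min⁻¹
C(t) = C₀ e^(−kt) = 333 × e^(−0.004987 × 556) = 333 × e^(−2.773) = 333 × 0.06250 ≈ 20.8 µg/L

20.8 µg/L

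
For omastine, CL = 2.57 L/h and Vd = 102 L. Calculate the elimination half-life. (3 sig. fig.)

27.5 hours

k = CL / V = 2.57 / 102 = 0.02520 h⁻¹
t½ = ln 2 / k = ln 2 / 0.02520 ≈ 27.5 hours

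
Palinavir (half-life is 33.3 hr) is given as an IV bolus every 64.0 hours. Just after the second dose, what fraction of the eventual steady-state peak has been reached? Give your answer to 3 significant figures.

0.930

k = ln 2 / 33.3 = 0.02082 hr⁻¹
f_n = 1 − e^(−nkτ) = 1 − e^(−2 × 0.02082 × 64.0) = 1 − e^(−2.664) = 1 − 0.06964 ≈ 0.930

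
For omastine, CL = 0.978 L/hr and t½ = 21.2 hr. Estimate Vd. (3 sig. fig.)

29.9 L

k = ln 2 / t½ = ln 2 / 21.2 = 0.03270 hr⁻¹
V = CL / k = 0.978 / 0.03270 ≈ 29.9 L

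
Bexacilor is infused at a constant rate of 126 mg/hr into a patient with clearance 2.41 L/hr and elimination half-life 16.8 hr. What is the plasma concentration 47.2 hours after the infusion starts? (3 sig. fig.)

Css = rate / CL = 126 / 2.41 = 52.28 mg/L
k = ln 2 / 16.8 = 0.04126 hr⁻¹
C(t) = Css (1 − e^(−kt)) = 52.28 × (1 − e^(−1.947)) = 52.28 × 0.8574 ≈ 44.8 mg/L

44.8 mg/L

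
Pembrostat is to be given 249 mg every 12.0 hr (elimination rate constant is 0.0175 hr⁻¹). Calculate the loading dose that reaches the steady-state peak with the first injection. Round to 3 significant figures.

Accumulation ratio R = 1 / (1 − e^(−kτ)) = 1 / (1 − e^(−0.01750×12.0)) = 1 / (1 − 0.8106) = 5.279
Loading dose = maintenance dose × R = 249 × 5.279 ≈ 1310 mg

1310 mg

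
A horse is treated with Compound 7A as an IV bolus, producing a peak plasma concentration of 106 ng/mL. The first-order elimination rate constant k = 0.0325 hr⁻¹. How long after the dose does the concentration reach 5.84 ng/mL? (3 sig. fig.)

C(t) = C₀ e^(−kt)  ⇒  t = ln(C₀/C) / k
t = ln(106/5.84) / 0.03250 = 2.899 / 0.03250 ≈ 89.2 hours

89.2 hours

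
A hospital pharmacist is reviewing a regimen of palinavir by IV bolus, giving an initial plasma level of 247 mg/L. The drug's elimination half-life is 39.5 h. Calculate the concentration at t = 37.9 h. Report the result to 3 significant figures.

127 mg/L

k = ln 2 / 39.5 = 0.01755 h⁻¹
C(t) = C₀ e^(−kt) = 247 × e^(−0.01755 × 37.9) = 247 × e^(−0.6651) = 247 × 0.5142 ≈ 127 mg/L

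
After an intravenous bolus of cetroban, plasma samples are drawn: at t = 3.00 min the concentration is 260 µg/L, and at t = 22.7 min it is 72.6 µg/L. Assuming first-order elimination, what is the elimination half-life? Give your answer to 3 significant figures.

10.7 minutes

k = ln(C₁/C₂) / (t₂ − t₁) = ln(260/72.6) / (22.7 − 3.00)
  = 1.276 / 19.70 = 0.06476 min⁻¹
t½ = ln 2 / k = ln 2 / 0.06476 ≈ 10.7 minutes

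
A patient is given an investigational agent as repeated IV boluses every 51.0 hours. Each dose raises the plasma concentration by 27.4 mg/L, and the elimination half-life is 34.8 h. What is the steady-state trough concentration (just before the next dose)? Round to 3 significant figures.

15.6 mg/L

k = ln 2 / 34.8 = 0.01992 h⁻¹
Fraction remaining after one interval: e^(−kτ) = e^(−0.01992 × 51.0) = 0.3621
R = 1 / (1 − 0.3621) = 1.568
Css,max = 27.4 × 1.568 = 42.95 mg/L
Css,min = Css,max × e^(−kτ) = 42.95 × 0.3621 ≈ 15.6 mg/L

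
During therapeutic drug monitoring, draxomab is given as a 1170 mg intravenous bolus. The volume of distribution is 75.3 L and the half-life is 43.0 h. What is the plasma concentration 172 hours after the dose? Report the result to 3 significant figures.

C₀ = dose / V = 1170 / 75.3 = 15.54 mg/L
k = ln 2 / 43.0 = 0.01612 h⁻¹
C(t) = C₀ e^(−kt) = 15.54 × e^(−0.01612 × 172) = 15.54 × e^(−2.773) = 15.54 × 0.06250 ≈ 0.971 mg/L

0.971 mg/L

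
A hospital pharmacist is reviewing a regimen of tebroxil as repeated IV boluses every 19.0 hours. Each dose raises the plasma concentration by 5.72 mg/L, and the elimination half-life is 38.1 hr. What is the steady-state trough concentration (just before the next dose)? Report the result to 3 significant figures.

13.9 mg/L

k = ln 2 / 38.1 = 0.01819 hr⁻¹
Fraction remaining after one interval: e^(−kτ) = e^(−0.01819 × 19.0) = 0.7078
R = 1 / (1 − 0.7078) = 3.422
Css,max = 5.72 × 3.422 = 19.57 mg/L
Css,min = Css,max × e^(−kτ) = 19.57 × 0.7078 ≈ 13.9 mg/L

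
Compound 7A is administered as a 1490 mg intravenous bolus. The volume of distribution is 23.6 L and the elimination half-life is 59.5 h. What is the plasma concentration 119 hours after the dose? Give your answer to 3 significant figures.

C₀ = dose / V = 1490 / 23.6 = 63.14 mg/L
k = ln 2 / 59.5 = 0.01165 h⁻¹
C(t) = C₀ e^(−kt) = 63.14 × e^(−0.01165 × 119) = 63.14 × e^(−1.386) = 63.14 × 0.2500 ≈ 15.8 mg/L

15.8 mg/L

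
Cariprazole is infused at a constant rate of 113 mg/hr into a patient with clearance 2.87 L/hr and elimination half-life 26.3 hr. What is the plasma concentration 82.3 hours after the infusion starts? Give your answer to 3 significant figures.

34.9 mg/L

Css = rate / CL = 113 / 2.87 = 39.37 mg/L
k = ln 2 / 26.3 = 0.02636 hr⁻¹
C(t) = Css (1 − e^(−kt)) = 39.37 × (1 − e^(−2.169)) = 39.37 × 0.8857 ≈ 34.9 mg/L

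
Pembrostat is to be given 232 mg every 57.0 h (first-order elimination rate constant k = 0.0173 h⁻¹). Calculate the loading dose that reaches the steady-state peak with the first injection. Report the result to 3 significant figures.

Accumulation ratio R = 1 / (1 − e^(−kτ)) = 1 / (1 − e^(−0.01730×57.0)) = 1 / (1 − 0.3730) = 1.595
Loading dose = maintenance dose × R = 232 × 1.595 ≈ 370 mg

370 mg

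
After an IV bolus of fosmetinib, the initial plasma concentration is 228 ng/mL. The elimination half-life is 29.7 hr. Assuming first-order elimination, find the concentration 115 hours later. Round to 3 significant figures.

15.6 ng/mL

k = ln 2 / 29.7 = 0.02334 hr⁻¹
115 hr is 3.872 half-lives, so C = 228 × (1/2)^3.872 = 228 × 0.06830 ≈ 15.6 ng/mL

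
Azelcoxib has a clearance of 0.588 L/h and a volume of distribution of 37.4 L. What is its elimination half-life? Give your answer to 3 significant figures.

k = CL / V = 0.588 / 37.4 = 0.01572 h⁻¹
t½ = ln 2 / k = ln 2 / 0.01572 ≈ 44.1 hours

44.1 hours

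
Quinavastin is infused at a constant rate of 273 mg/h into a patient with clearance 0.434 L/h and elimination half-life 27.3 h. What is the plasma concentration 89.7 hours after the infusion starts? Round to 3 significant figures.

Css = rate / CL = 273 / 0.434 = 629.0 mg/L
k = ln 2 / 27.3 = 0.02539 h⁻¹
C(t) = Css (1 − e^(−kt)) = 629.0 × (1 − e^(−2.277)) = 629.0 × 0.8975 ≈ 565 mg/L

565 mg/L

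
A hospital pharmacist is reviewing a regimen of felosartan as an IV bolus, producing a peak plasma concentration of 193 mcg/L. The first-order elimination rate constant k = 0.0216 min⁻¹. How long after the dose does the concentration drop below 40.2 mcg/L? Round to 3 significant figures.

C(t) = C₀ e^(−kt)  ⇒  t = ln(C₀/C) / k
t = ln(193/40.2) / 0.02160 = 1.569 / 0.02160 ≈ 72.6 minutes

72.6 minutes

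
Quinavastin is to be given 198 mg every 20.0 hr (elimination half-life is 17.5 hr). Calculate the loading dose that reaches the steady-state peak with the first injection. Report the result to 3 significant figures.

362 mg

k = ln 2 / 17.5 = 0.03961 hr⁻¹
Accumulation ratio R = 1 / (1 − e^(−kτ)) = 1 / (1 − e^(−0.03961×20.0)) = 1 / (1 − 0.4529) = 1.828
Loading dose = maintenance dose × R = 198 × 1.828 ≈ 362 mg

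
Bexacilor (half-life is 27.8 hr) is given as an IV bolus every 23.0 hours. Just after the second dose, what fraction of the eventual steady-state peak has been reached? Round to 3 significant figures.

k = ln 2 / 27.8 = 0.02493 hr⁻¹
f_n = 1 − e^(−nkτ) = 1 − e^(−2 × 0.02493 × 23.0) = 1 − e^(−1.147) = 1 − 0.3176 ≈ 0.682

0.682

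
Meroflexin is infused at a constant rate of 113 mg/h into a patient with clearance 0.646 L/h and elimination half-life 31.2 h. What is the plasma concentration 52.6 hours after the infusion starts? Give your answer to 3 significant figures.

121 mg/L

Css = rate / CL = 113 / 0.646 = 174.9 mg/L
k = ln 2 / 31.2 = 0.02222 h⁻¹
C(t) = Css (1 − e^(−kt)) = 174.9 × (1 − e^(−1.169)) = 174.9 × 0.6892 ≈ 121 mg/L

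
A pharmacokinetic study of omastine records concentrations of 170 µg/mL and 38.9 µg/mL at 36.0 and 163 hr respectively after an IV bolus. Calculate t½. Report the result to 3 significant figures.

k = ln(C₁/C₂) / (t₂ − t₁) = ln(170/38.9) / (163 − 36.0)
  = 1.475 / 127.0 = 0.01161 hr⁻¹
t½ = ln 2 / k = ln 2 / 0.01161 ≈ 59.7 hours

59.7 hours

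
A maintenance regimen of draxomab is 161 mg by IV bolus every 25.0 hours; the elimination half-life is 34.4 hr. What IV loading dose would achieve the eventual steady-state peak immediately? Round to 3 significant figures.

407 mg

k = ln 2 / 34.4 = 0.02015 hr⁻¹
Accumulation ratio R = 1 / (1 − e^(−kτ)) = 1 / (1 − e^(−0.02015×25.0)) = 1 / (1 − 0.6043) = 2.527
Loading dose = maintenance dose × R = 161 × 2.527 ≈ 407 mg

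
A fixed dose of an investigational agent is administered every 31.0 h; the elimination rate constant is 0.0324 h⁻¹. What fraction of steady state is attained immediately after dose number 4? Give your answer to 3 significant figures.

0.982

f_n = 1 − e^(−nkτ) = 1 − e^(−4 × 0.03240 × 31.0) = 1 − e^(−4.018) = 1 − 0.01800 ≈ 0.982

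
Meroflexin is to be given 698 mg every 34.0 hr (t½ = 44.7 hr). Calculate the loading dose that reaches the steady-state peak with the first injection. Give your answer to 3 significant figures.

1700 mg

k = ln 2 / 44.7 = 0.01551 hr⁻¹
Accumulation ratio R = 1 / (1 − e^(−kτ)) = 1 / (1 − e^(−0.01551×34.0)) = 1 / (1 − 0.5902) = 2.440
Loading dose = maintenance dose × R = 698 × 2.440 ≈ 1700 mg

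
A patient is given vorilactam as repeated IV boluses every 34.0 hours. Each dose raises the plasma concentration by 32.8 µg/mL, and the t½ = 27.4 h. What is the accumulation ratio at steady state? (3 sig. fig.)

k = ln 2 / 27.4 = 0.02530 h⁻¹
Fraction remaining after one interval: e^(−kτ) = e^(−0.02530 × 34.0) = 0.4231
R = 1 / (1 − 0.4231) = 1 / 0.5769 ≈ 1.73

1.73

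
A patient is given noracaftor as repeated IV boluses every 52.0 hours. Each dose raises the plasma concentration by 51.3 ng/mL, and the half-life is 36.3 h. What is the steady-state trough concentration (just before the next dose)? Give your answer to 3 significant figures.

k = ln 2 / 36.3 = 0.01909 h⁻¹
Fraction remaining after one interval: e^(−kτ) = e^(−0.01909 × 52.0) = 0.3705
R = 1 / (1 − 0.3705) = 1.589
Css,max = 51.3 × 1.589 = 81.49 ng/mL
Css,min = Css,max × e^(−kτ) = 81.49 × 0.3705 ≈ 30.2 ng/mL

30.2 ng/mL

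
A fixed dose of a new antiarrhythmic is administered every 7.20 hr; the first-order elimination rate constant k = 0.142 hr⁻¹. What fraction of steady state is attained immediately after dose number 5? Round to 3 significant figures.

f_n = 1 − e^(−nkτ) = 1 − e^(−5 × 0.1420 × 7.20) = 1 − e^(−5.112) = 1 − 0.006024 ≈ 0.994

0.994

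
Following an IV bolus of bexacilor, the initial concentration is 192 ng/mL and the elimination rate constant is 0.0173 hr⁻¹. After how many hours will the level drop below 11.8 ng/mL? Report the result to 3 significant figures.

C(t) = C₀ e^(−kt)  ⇒  t = ln(C₀/C) / k
t = ln(192/11.8) / 0.01730 = 2.789 / 0.01730 ≈ 161 hours

161 hours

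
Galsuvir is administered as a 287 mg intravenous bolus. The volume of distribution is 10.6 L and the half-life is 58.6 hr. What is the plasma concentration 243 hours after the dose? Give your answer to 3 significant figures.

C₀ = dose / V = 287 / 10.6 = 27.08 mg/L
k = ln 2 / 58.6 = 0.01183 hr⁻¹
C(t) = C₀ e^(−kt) = 27.08 × e^(−0.01183 × 243) = 27.08 × e^(−2.874) = 27.08 × 0.05645 ≈ 1.53 mg/L

1.53 mg/L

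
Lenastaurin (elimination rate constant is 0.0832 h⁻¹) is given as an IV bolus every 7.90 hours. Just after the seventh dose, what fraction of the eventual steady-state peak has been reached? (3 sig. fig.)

f_n = 1 − e^(−nkτ) = 1 − e^(−7 × 0.08320 × 7.90) = 1 − e^(−4.601) = 1 − 0.01004 ≈ 0.990

0.990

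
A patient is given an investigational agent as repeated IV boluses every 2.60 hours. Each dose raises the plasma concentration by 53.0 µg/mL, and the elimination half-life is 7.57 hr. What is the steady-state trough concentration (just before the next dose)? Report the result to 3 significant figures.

k = ln 2 / 7.57 = 0.09157 hr⁻¹
Fraction remaining after one interval: e^(−kτ) = e^(−0.09157 × 2.60) = 0.7881
R = 1 / (1 − 0.7881) = 4.720
Css,max = 53.0 × 4.720 = 250.2 µg/mL
Css,min = Css,max × e^(−kτ) = 250.2 × 0.7881 ≈ 197 µg/mL

197 µg/mL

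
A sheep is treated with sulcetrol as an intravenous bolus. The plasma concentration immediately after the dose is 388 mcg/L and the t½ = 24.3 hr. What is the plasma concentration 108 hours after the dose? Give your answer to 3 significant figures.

17.8 mcg/L

k = ln 2 / 24.3 = 0.02852 hr⁻¹
C(t) = C₀ e^(−kt) = 388 × e^(−0.02852 × 108) = 388 × e^(−3.081) = 388 × 0.04593 ≈ 17.8 mcg/L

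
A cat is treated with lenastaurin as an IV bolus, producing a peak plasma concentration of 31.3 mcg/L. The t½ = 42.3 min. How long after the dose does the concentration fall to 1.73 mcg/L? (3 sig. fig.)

k = ln 2 / 42.3 = 0.01639 min⁻¹
C(t) = C₀ e^(−kt)  ⇒  t = ln(C₀/C) / k
t = ln(31.3/1.73) / 0.01639 = 2.895 / 0.01639 ≈ 177 minutes

177 minutes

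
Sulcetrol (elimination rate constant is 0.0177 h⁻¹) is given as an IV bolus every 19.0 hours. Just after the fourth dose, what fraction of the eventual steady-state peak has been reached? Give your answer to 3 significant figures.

f_n = 1 − e^(−nkτ) = 1 − e^(−4 × 0.01770 × 19.0) = 1 − e^(−1.345) = 1 − 0.2605 ≈ 0.740

0.740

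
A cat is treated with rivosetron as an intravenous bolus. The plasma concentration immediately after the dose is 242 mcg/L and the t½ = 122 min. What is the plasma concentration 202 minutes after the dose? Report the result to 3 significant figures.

k = ln 2 / 122 = 0.005682 min⁻¹
C(t) = C₀ e^(−kt) = 242 × e^(−0.005682 × 202) = 242 × e^(−1.148) = 242 × 0.3174 ≈ 76.8 mcg/L

76.8 mcg/L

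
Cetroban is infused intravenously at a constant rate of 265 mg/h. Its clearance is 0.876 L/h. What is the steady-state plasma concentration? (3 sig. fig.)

303 mg/L

Css = infusion rate / CL = 265 / 0.876 ≈ 303 mg/L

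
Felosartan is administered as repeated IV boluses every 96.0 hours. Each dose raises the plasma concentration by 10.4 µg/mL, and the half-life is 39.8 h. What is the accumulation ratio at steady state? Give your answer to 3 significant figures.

1.23

k = ln 2 / 39.8 = 0.01742 h⁻¹
Fraction remaining after one interval: e^(−kτ) = e^(−0.01742 × 96.0) = 0.1879
R = 1 / (1 − 0.1879) = 1 / 0.8121 ≈ 1.23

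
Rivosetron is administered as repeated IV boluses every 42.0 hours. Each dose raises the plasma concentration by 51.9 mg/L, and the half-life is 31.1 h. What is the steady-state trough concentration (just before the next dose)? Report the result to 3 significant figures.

k = ln 2 / 31.1 = 0.02229 h⁻¹
Fraction remaining after one interval: e^(−kτ) = e^(−0.02229 × 42.0) = 0.3922
R = 1 / (1 − 0.3922) = 1.645
Css,max = 51.9 × 1.645 = 85.38 mg/L
Css,min = Css,max × e^(−kτ) = 85.38 × 0.3922 ≈ 33.5 mg/L

33.5 mg/L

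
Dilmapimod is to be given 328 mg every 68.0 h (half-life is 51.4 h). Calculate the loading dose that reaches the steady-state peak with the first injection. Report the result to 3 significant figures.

546 mg

k = ln 2 / 51.4 = 0.01349 h⁻¹
Accumulation ratio R = 1 / (1 − e^(−kτ)) = 1 / (1 − e^(−0.01349×68.0)) = 1 / (1 − 0.3997) = 1.666
Loading dose = maintenance dose × R = 328 × 1.666 ≈ 546 mg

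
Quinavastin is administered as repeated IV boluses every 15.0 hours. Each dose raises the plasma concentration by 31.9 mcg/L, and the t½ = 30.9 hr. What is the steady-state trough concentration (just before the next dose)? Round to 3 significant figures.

79.7 mcg/L

k = ln 2 / 30.9 = 0.02243 hr⁻¹
Fraction remaining after one interval: e^(−kτ) = e^(−0.02243 × 15.0) = 0.7143
R = 1 / (1 − 0.7143) = 3.500
Css,max = 31.9 × 3.500 = 111.6 mcg/L
Css,min = Css,max × e^(−kτ) = 111.6 × 0.7143 ≈ 79.7 mcg/L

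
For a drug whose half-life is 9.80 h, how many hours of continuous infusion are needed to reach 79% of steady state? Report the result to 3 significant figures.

k = ln 2 / 9.80 = 0.07073 h⁻¹
f = 1 − e^(−kt)  ⇒  t = −ln(1 − f) / k
t = −ln(1 − 0.79) / 0.07073 = 1.561 / 0.07073 ≈ 22.1 hours

22.1 hours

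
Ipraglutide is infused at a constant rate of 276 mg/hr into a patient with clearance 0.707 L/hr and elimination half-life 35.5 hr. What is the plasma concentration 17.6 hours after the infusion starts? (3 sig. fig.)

Css = rate / CL = 276 / 0.707 = 390.4 µg/mL
k = ln 2 / 35.5 = 0.01953 hr⁻¹
C(t) = Css (1 − e^(−kt)) = 390.4 × (1 − e^(−0.3436)) = 390.4 × 0.2908 ≈ 114 µg/mL

114 µg/mL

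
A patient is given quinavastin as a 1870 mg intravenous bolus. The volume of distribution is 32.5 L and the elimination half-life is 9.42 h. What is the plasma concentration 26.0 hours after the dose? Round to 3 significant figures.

8.49 mg/L

C₀ = dose / V = 1870 / 32.5 = 57.54 mg/L
k = ln 2 / 9.42 = 0.07358 h⁻¹
C(t) = C₀ e^(−kt) = 57.54 × e^(−0.07358 × 26.0) = 57.54 × e^(−1.913) = 57.54 × 0.1476 ≈ 8.49 mg/L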